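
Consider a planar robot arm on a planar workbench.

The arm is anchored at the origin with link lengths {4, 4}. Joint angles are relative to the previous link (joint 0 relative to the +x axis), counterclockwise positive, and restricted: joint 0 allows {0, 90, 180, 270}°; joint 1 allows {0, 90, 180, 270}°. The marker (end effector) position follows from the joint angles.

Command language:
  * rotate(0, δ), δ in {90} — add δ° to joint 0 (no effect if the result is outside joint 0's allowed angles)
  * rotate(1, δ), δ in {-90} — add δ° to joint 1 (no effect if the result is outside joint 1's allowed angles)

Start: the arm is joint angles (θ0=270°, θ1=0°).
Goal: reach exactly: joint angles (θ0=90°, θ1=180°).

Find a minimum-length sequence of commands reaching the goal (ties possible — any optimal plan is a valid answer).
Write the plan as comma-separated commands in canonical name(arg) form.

rotate(1, -90), rotate(1, -90), rotate(0, 90), rotate(0, 90)

start: joint angles (θ0=270°, θ1=0°)
step 1 (rotate(1, -90)): joint angles (θ0=270°, θ1=270°)
step 2 (rotate(1, -90)): joint angles (θ0=270°, θ1=180°)
step 3 (rotate(0, 90)): joint angles (θ0=0°, θ1=180°)
step 4 (rotate(0, 90)): joint angles (θ0=90°, θ1=180°)
shorter routes all fall short; 4 is best.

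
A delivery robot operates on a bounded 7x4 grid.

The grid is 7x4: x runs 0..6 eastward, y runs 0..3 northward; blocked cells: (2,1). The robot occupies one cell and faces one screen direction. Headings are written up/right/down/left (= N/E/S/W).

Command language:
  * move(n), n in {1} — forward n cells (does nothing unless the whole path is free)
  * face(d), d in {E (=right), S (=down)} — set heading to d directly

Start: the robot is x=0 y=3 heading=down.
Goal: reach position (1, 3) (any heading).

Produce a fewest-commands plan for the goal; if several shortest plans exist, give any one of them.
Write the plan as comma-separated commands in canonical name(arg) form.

from: x=0 y=3 heading=down
[1] after face(E): x=0 y=3 heading=right
[2] after move(1): x=1 y=3 heading=right
minimal: 2 command(s), checked below 2.

face(E), move(1)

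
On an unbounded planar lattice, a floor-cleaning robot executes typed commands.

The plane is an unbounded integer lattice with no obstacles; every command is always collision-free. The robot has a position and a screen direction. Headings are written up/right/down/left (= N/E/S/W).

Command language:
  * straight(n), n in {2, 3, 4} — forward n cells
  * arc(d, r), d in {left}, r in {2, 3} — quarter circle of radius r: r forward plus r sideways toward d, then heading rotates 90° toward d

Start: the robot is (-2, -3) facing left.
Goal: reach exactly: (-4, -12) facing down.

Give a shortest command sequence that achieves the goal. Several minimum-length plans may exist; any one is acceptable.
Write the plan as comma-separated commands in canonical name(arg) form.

arc(left, 2), straight(4), straight(3)

begin: (-2, -3) facing left
1. arc(left, 2) → (-4, -5) facing down
2. straight(4) → (-4, -9) facing down
3. straight(3) → (-4, -12) facing down
nothing shorter than 3 reaches the goal.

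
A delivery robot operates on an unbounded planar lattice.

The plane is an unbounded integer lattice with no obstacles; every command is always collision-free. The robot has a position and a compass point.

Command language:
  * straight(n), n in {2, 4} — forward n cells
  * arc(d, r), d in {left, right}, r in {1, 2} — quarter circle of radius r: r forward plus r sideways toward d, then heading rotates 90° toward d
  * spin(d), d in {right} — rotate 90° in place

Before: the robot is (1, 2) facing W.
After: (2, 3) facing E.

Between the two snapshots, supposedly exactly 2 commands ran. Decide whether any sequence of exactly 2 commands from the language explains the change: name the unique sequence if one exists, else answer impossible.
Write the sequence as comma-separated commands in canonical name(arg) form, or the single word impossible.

spin(right), arc(right, 1)

key: order matters: swapping spin(right) and arc(right, 1) lands elsewhere
begin: (1, 2) facing W
step 1 (spin(right)): (1, 2) facing N
step 2 (arc(right, 1)): (2, 3) facing E
no rival 2-sequence matches.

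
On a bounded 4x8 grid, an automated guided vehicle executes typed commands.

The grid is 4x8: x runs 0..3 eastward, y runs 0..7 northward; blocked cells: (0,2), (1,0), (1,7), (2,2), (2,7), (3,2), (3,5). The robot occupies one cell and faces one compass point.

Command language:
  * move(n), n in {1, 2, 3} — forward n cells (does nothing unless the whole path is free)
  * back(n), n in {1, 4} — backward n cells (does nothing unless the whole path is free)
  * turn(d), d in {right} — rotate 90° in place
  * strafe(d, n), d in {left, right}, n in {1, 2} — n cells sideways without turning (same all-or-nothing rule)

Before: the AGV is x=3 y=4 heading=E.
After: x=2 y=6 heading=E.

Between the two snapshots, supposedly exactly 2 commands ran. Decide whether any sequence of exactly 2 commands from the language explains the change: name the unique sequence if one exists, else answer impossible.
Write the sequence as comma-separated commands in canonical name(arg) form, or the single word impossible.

key: still facing E at the end — nothing in the sequence rotates
t0: x=3 y=4 heading=E
1. back(1) → x=2 y=4 heading=E
2. strafe(left, 2) → x=2 y=6 heading=E
no other 2-command option fits: unique.

back(1), strafe(left, 2)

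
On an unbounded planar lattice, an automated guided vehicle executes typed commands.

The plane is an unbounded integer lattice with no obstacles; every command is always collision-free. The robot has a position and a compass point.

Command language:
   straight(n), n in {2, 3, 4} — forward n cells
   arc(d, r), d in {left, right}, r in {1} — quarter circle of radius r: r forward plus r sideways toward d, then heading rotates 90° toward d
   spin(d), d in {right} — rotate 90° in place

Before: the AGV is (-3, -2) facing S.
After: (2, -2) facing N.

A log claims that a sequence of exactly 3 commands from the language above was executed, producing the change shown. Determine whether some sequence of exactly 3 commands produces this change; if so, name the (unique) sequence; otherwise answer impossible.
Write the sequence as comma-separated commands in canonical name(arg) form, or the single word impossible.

key: position moved to (2,-2) AND the heading swung to N — translation plus rotation needed
initial: (-3, -2) facing S
step 1 (arc(left, 1)): (-2, -3) facing E
step 2 (straight(3)): (1, -3) facing E
step 3 (arc(left, 1)): (2, -2) facing N
no rival 3-sequence matches.

arc(left, 1), straight(3), arc(left, 1)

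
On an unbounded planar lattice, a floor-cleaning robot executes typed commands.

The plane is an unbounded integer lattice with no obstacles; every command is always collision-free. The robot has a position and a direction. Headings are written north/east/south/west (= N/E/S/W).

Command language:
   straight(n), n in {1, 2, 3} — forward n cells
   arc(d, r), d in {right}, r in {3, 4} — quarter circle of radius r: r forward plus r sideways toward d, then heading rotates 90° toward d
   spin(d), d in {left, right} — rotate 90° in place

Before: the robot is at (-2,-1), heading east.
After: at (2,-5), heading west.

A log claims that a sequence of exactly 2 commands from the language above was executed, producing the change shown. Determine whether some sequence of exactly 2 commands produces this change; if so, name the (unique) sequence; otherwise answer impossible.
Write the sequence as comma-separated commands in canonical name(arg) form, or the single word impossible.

key: cell and facing (now W) both changed — the 2 commands mix motion and turning
begin: at (-2,-1), heading east
t=1 arc(right, 4) ⇒ at (2,-5), heading south
t=2 spin(right) ⇒ at (2,-5), heading west
no other 2-command option fits: unique.

arc(right, 4), spin(right)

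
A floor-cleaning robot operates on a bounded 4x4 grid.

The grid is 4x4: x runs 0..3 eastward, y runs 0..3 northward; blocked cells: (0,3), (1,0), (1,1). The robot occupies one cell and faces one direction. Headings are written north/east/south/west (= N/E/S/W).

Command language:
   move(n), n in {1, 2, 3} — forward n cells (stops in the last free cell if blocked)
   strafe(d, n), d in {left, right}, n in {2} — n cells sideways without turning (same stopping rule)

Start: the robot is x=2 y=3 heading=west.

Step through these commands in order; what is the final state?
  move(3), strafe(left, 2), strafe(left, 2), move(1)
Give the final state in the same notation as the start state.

x=0 y=2 heading=west

t0: x=2 y=3 heading=west
t=1 move(3) ⇒ x=1 y=3 heading=west
t=2 strafe(left, 2) ⇒ x=1 y=2 heading=west
t=3 strafe(left, 2) ⇒ x=1 y=2 heading=west
t=4 move(1) ⇒ x=0 y=2 heading=west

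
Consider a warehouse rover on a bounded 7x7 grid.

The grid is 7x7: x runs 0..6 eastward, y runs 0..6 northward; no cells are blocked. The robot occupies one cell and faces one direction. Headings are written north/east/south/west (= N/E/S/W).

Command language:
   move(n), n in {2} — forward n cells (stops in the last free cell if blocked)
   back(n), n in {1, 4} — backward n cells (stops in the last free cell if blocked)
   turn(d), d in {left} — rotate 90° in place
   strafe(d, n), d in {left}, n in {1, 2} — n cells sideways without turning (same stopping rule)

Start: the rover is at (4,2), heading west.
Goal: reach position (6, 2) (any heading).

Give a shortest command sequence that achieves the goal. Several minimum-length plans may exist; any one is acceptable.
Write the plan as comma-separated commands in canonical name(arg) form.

back(4)

begin: at (4,2), heading west
step 1 (back(4)): at (6,2), heading west
shorter routes all fall short; 1 is best.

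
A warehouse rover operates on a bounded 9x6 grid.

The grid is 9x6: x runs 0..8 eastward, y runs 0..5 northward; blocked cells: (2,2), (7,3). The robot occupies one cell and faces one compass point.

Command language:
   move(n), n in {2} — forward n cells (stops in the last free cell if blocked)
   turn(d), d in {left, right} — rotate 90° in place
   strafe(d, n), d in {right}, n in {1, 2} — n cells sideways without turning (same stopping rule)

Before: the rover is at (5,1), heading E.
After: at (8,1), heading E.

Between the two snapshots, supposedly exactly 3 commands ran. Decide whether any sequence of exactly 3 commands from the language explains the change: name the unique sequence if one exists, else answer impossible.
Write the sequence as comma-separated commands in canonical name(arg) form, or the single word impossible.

move(2), move(2), move(2)

key: still facing E at the end — nothing in the sequence rotates
t0: at (5,1), heading E
[1] after move(2): at (7,1), heading E
[2] after move(2): at (8,1), heading E
[3] after move(2): at (8,1), heading E
uniquely the one of 125 3-step routes that fits.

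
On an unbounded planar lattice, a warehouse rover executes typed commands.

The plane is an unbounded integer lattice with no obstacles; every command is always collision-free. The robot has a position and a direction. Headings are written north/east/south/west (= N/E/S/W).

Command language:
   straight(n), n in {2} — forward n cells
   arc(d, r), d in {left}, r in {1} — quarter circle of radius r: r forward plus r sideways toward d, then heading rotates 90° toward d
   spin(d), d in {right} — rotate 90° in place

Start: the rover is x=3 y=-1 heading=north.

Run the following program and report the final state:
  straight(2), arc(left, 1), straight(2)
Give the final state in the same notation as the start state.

t0: x=3 y=-1 heading=north
[1] after straight(2): x=3 y=1 heading=north
[2] after arc(left, 1): x=2 y=2 heading=west
[3] after straight(2): x=0 y=2 heading=west

x=0 y=2 heading=west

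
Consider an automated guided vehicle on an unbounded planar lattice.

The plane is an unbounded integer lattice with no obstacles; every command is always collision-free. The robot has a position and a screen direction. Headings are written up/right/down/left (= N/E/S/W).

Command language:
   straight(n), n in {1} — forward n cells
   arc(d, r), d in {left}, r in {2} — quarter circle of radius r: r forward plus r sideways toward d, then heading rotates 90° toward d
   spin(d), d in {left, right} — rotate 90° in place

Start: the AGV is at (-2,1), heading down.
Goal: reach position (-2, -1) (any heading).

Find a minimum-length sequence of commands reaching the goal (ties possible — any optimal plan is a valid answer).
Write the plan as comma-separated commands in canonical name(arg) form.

begin: at (-2,1), heading down
t=1 straight(1) ⇒ at (-2,0), heading down
t=2 straight(1) ⇒ at (-2,-1), heading down
no 1-step plan works, so 2 is optimal.

straight(1), straight(1)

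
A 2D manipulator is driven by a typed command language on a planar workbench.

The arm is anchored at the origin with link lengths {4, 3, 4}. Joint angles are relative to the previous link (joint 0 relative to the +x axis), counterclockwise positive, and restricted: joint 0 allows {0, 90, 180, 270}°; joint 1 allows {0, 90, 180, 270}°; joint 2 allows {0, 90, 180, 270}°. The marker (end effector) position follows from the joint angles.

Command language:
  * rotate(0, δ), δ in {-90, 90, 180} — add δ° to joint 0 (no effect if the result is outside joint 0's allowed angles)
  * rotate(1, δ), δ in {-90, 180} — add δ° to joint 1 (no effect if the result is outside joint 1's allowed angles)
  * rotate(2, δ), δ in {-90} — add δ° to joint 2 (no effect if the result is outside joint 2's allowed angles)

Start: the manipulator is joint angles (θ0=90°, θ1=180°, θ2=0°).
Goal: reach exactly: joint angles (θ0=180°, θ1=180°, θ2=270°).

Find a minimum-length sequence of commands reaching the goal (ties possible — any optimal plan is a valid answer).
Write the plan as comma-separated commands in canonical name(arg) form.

from: joint angles (θ0=90°, θ1=180°, θ2=0°)
[1] after rotate(0, 90): joint angles (θ0=180°, θ1=180°, θ2=0°)
[2] after rotate(2, -90): joint angles (θ0=180°, θ1=180°, θ2=270°)
minimal: 2 command(s), checked below 2.

rotate(0, 90), rotate(2, -90)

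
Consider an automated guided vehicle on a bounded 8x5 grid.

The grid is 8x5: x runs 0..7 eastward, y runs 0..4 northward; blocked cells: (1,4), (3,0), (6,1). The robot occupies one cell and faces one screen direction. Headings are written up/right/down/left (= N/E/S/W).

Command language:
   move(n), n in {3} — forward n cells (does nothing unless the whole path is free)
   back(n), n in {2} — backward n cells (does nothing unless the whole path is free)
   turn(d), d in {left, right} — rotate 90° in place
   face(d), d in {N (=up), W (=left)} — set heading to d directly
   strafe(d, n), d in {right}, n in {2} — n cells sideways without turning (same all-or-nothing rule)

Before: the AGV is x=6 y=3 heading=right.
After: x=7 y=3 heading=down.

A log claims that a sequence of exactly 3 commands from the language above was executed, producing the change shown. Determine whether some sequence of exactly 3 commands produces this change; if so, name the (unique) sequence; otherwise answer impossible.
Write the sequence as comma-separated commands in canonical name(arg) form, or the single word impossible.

key: running turn(right) before back(2) would end elsewhere — order is forced
t0: x=6 y=3 heading=right
[1] after back(2): x=4 y=3 heading=right
[2] after move(3): x=7 y=3 heading=right
[3] after turn(right): x=7 y=3 heading=down
no other 3-command option fits: unique.

back(2), move(3), turn(right)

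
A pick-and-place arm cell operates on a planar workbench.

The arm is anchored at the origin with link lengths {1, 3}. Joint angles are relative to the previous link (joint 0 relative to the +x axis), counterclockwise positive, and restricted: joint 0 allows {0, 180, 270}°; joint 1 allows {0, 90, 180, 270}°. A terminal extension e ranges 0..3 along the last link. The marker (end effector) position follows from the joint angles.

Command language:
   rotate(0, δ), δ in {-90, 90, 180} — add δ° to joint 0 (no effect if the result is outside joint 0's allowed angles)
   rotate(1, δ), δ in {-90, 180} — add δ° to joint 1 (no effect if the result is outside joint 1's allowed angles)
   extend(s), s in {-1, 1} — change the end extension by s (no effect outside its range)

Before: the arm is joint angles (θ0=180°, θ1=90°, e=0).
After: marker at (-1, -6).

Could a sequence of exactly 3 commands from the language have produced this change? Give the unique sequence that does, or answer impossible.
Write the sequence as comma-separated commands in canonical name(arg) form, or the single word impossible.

initial: joint angles (θ0=180°, θ1=90°, e=0)
step 1 (extend(1)): joint angles (θ0=180°, θ1=90°, e=1)
step 2 (extend(1)): joint angles (θ0=180°, θ1=90°, e=2)
step 3 (extend(1)): joint angles (θ0=180°, θ1=90°, e=3)
no rival 3-sequence matches.

extend(1), extend(1), extend(1)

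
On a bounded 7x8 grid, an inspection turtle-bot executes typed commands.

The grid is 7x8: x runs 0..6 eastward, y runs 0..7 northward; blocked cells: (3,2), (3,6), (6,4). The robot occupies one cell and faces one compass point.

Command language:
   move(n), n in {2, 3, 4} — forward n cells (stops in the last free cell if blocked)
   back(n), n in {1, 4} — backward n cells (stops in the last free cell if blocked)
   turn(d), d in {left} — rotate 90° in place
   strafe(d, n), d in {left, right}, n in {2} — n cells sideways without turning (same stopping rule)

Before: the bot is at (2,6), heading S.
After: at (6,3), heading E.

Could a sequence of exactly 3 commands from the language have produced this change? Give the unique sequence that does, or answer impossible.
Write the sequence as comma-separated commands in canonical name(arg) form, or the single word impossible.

key: position moved to (6,3) AND the heading swung to E — translation plus rotation needed
start: at (2,6), heading S
[1] after move(3): at (2,3), heading S
[2] after turn(left): at (2,3), heading E
[3] after move(4): at (6,3), heading E
uniquely the one of 512 3-step routes that fits.

move(3), turn(left), move(4)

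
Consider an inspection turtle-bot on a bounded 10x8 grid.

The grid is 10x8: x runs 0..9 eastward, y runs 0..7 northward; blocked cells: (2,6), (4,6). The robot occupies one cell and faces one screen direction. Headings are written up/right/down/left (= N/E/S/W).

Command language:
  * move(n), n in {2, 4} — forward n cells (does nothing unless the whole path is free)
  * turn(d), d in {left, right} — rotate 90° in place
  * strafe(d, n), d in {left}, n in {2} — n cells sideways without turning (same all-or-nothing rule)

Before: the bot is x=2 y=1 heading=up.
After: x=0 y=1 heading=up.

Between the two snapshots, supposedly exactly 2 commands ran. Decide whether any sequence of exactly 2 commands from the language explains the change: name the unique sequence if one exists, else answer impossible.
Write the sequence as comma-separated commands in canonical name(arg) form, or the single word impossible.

key: the second strafe(left, 2) would leave the grid, so it does nothing
t0: x=2 y=1 heading=up
1. strafe(left, 2) → x=0 y=1 heading=up
2. strafe(left, 2) → x=0 y=1 heading=up
all 25 alternatives checked — unique.

strafe(left, 2), strafe(left, 2)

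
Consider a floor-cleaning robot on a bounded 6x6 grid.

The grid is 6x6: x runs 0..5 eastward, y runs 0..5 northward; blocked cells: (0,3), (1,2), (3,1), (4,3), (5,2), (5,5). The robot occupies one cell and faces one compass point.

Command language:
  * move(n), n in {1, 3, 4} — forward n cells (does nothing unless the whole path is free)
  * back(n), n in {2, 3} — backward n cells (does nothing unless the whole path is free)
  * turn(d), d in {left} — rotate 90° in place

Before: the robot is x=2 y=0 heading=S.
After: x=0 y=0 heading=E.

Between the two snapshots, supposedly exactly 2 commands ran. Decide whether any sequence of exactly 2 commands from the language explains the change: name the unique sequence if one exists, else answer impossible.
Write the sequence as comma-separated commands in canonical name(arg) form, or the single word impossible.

turn(left), back(2)

key: order matters: swapping turn(left) and back(2) lands elsewhere
initial: x=2 y=0 heading=S
t=1 turn(left) ⇒ x=2 y=0 heading=E
t=2 back(2) ⇒ x=0 y=0 heading=E
all 36 alternatives checked — unique.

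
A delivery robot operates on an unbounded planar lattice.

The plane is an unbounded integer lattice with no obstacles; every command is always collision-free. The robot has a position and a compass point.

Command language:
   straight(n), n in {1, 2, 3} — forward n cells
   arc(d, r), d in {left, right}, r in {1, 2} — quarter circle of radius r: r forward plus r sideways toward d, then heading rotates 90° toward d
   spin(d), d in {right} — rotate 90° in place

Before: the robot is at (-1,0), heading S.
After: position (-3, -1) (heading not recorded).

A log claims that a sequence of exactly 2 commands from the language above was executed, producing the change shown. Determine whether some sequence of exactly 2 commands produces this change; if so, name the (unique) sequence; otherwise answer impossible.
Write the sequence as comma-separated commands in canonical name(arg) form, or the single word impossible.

key: order matters: swapping arc(right, 1) and straight(1) lands elsewhere
from: at (-1,0), heading S
step 1 (arc(right, 1)): at (-2,-1), heading W
step 2 (straight(1)): at (-3,-1), heading W
all 64 alternatives checked — unique.

arc(right, 1), straight(1)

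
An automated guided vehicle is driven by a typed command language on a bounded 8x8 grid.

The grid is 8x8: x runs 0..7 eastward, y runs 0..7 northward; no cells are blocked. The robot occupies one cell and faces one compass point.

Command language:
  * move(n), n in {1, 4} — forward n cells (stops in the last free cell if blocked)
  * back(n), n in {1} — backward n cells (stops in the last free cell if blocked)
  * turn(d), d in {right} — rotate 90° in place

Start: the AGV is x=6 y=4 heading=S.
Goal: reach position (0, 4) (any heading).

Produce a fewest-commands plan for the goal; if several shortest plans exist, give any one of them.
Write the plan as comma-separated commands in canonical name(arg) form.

turn(right), move(4), move(4)

initial: x=6 y=4 heading=S
[1] after turn(right): x=6 y=4 heading=W
[2] after move(4): x=2 y=4 heading=W
[3] after move(4): x=0 y=4 heading=W
shorter routes all fall short; 3 is best.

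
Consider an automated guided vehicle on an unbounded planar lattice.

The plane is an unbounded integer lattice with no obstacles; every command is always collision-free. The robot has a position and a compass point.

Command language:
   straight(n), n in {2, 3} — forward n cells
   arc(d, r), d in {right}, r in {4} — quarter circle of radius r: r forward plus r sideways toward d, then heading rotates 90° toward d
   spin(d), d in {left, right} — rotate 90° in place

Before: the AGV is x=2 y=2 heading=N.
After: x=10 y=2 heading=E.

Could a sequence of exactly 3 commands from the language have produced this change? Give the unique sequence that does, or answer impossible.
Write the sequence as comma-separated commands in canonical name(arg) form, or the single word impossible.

arc(right, 4), arc(right, 4), spin(left)

key: running spin(left) before arc(right, 4) would end elsewhere — order is forced
start: x=2 y=2 heading=N
1. arc(right, 4) → x=6 y=6 heading=E
2. arc(right, 4) → x=10 y=2 heading=S
3. spin(left) → x=10 y=2 heading=E
uniquely the one of 125 3-step routes that fits.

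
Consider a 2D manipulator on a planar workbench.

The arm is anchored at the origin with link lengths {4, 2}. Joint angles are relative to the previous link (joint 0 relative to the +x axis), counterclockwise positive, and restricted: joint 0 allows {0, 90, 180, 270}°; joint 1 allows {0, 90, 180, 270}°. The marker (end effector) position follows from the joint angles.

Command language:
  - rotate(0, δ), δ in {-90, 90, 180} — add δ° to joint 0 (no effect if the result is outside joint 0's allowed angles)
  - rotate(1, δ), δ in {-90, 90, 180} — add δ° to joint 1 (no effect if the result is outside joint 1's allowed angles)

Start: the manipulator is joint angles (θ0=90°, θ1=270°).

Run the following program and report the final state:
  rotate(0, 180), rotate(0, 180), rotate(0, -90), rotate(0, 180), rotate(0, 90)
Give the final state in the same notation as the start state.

joint angles (θ0=270°, θ1=270°)

begin: joint angles (θ0=90°, θ1=270°)
step 1 (rotate(0, 180)): joint angles (θ0=270°, θ1=270°)
step 2 (rotate(0, 180)): joint angles (θ0=90°, θ1=270°)
step 3 (rotate(0, -90)): joint angles (θ0=0°, θ1=270°)
step 4 (rotate(0, 180)): joint angles (θ0=180°, θ1=270°)
step 5 (rotate(0, 90)): joint angles (θ0=270°, θ1=270°)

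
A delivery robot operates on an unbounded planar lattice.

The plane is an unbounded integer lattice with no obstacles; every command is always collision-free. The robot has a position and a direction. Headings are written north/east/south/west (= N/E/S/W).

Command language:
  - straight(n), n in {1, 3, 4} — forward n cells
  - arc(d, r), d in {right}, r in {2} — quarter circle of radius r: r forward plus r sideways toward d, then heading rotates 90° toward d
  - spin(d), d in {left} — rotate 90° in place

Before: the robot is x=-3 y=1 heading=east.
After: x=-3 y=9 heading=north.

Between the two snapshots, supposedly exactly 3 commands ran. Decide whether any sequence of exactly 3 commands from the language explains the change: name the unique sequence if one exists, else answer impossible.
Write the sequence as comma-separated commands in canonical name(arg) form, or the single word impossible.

spin(left), straight(4), straight(4)

key: order matters: swapping spin(left) and straight(4) lands elsewhere
begin: x=-3 y=1 heading=east
1. spin(left) → x=-3 y=1 heading=north
2. straight(4) → x=-3 y=5 heading=north
3. straight(4) → x=-3 y=9 heading=north
no rival 3-sequence matches.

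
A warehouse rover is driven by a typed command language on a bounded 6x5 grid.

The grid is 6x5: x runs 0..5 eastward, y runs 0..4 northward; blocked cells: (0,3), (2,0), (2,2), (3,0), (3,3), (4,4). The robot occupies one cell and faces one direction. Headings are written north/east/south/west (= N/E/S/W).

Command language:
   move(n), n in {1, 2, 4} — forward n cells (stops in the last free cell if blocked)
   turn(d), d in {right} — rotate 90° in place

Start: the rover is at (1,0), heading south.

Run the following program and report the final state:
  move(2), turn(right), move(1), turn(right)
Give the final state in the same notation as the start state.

initial: at (1,0), heading south
[1] after move(2): at (1,0), heading south
[2] after turn(right): at (1,0), heading west
[3] after move(1): at (0,0), heading west
[4] after turn(right): at (0,0), heading north

at (0,0), heading north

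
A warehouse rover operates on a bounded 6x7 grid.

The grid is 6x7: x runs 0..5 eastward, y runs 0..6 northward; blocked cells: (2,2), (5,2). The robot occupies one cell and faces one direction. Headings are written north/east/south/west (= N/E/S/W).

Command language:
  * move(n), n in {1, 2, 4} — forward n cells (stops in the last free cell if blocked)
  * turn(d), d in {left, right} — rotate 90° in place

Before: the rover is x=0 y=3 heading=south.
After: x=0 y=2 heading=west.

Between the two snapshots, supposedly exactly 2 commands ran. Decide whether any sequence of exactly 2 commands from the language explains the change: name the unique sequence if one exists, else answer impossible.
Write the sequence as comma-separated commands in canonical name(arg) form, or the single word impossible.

move(1), turn(right)

key: position moved to (0,2) AND the heading swung to W — translation plus rotation needed
initial: x=0 y=3 heading=south
step 1 (move(1)): x=0 y=2 heading=south
step 2 (turn(right)): x=0 y=2 heading=west
uniquely the one of 25 2-step routes that fits.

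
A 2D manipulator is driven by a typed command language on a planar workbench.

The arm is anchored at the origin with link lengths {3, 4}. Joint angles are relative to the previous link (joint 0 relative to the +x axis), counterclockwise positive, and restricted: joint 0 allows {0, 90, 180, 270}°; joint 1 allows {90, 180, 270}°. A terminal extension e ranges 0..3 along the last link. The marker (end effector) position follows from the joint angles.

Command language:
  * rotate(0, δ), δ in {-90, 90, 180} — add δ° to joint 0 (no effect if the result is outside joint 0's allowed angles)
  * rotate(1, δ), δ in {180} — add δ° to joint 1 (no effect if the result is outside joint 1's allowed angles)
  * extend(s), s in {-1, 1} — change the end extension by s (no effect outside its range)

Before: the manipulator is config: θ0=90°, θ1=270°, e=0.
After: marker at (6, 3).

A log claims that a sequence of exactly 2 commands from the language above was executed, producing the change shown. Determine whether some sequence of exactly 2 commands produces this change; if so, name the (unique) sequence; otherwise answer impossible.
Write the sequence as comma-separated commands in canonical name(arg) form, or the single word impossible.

start: config: θ0=90°, θ1=270°, e=0
[1] after extend(1): config: θ0=90°, θ1=270°, e=1
[2] after extend(1): config: θ0=90°, θ1=270°, e=2
uniquely the one of 36 2-step routes that fits.

extend(1), extend(1)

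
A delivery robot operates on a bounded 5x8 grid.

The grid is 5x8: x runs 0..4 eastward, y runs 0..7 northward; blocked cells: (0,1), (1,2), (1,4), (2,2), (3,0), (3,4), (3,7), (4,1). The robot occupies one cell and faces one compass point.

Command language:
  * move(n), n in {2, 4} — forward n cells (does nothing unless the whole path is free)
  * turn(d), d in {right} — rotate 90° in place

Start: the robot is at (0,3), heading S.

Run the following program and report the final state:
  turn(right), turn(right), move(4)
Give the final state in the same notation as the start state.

from: at (0,3), heading S
1. turn(right) → at (0,3), heading W
2. turn(right) → at (0,3), heading N
3. move(4) → at (0,7), heading N

at (0,7), heading N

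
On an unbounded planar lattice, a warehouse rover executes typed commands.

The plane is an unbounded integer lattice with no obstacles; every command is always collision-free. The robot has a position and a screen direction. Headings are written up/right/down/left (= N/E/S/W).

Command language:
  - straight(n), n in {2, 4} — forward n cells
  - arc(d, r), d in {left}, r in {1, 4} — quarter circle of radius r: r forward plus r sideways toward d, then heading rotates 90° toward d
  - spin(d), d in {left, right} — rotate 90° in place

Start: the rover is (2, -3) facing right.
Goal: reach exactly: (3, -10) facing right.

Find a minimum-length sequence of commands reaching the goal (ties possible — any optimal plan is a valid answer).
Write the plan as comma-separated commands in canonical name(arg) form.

initial: (2, -3) facing right
t=1 arc(left, 1) ⇒ (3, -2) facing up
t=2 spin(left) ⇒ (3, -2) facing left
t=3 arc(left, 4) ⇒ (-1, -6) facing down
t=4 arc(left, 4) ⇒ (3, -10) facing right
nothing shorter than 4 reaches the goal.

arc(left, 1), spin(left), arc(left, 4), arc(left, 4)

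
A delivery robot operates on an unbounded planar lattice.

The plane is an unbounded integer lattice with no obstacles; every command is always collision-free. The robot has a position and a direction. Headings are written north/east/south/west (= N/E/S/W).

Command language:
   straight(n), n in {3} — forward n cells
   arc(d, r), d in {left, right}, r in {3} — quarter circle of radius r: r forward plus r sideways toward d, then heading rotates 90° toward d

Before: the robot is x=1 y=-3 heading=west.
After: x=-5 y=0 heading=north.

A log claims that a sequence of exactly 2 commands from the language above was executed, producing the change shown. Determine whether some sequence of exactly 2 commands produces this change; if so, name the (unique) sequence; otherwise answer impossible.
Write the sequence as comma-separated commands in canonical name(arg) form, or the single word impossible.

key: position moved to (-5,0) AND the heading swung to N — translation plus rotation needed
start: x=1 y=-3 heading=west
t=1 straight(3) ⇒ x=-2 y=-3 heading=west
t=2 arc(right, 3) ⇒ x=-5 y=0 heading=north
all 9 alternatives checked — unique.

straight(3), arc(right, 3)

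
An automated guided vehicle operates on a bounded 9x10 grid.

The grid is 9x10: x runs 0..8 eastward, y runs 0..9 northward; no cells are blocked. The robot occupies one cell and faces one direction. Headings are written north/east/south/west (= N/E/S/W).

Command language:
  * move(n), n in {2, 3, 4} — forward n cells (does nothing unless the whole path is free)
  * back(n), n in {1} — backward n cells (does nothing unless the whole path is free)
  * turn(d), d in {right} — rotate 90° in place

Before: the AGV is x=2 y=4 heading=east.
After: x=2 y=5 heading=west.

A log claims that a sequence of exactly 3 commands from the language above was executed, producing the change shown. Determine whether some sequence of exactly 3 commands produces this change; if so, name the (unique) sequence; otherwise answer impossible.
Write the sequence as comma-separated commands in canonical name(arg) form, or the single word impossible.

turn(right), back(1), turn(right)

key: cell and facing (now W) both changed — the 3 commands mix motion and turning
start: x=2 y=4 heading=east
t=1 turn(right) ⇒ x=2 y=4 heading=south
t=2 back(1) ⇒ x=2 y=5 heading=south
t=3 turn(right) ⇒ x=2 y=5 heading=west
no rival 3-sequence matches.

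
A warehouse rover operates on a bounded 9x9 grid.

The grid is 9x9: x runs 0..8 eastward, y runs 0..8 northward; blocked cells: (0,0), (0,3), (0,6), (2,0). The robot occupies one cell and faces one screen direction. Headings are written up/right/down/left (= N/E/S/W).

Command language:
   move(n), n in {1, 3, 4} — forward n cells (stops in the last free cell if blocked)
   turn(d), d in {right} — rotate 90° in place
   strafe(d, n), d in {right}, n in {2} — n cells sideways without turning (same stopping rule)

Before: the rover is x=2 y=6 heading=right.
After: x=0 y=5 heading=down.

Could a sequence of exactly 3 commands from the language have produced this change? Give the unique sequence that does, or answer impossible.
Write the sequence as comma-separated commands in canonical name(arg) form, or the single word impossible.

key: running strafe(right, 2) before turn(right) would end elsewhere — order is forced
initial: x=2 y=6 heading=right
step 1 (turn(right)): x=2 y=6 heading=down
step 2 (move(1)): x=2 y=5 heading=down
step 3 (strafe(right, 2)): x=0 y=5 heading=down
uniquely the one of 125 3-step routes that fits.

turn(right), move(1), strafe(right, 2)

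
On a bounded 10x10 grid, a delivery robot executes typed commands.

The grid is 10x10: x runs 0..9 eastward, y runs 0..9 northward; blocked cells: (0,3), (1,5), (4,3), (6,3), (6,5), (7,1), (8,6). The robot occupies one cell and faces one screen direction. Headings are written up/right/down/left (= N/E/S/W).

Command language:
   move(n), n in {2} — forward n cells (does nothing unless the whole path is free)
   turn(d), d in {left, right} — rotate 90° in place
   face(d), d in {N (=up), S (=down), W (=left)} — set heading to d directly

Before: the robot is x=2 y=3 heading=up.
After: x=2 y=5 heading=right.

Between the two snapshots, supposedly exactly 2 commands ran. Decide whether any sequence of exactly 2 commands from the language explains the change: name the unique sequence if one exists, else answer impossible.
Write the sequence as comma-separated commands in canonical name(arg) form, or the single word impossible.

key: running turn(right) before move(2) would end elsewhere — order is forced
initial: x=2 y=3 heading=up
[1] after move(2): x=2 y=5 heading=up
[2] after turn(right): x=2 y=5 heading=right
all 36 alternatives checked — unique.

move(2), turn(right)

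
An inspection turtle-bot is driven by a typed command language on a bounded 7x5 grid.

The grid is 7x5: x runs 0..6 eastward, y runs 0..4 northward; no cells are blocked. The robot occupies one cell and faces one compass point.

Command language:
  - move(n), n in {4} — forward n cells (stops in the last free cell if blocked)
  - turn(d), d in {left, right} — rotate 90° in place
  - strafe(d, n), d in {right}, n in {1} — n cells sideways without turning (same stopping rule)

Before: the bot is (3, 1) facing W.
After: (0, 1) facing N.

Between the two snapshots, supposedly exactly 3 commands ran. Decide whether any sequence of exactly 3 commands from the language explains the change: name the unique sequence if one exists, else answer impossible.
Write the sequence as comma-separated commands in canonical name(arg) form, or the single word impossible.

key: order matters: swapping move(4) and turn(right) lands elsewhere
start: (3, 1) facing W
1. move(4) → (0, 1) facing W
2. move(4) → (0, 1) facing W
3. turn(right) → (0, 1) facing N
uniquely the one of 64 3-step routes that fits.

move(4), move(4), turn(right)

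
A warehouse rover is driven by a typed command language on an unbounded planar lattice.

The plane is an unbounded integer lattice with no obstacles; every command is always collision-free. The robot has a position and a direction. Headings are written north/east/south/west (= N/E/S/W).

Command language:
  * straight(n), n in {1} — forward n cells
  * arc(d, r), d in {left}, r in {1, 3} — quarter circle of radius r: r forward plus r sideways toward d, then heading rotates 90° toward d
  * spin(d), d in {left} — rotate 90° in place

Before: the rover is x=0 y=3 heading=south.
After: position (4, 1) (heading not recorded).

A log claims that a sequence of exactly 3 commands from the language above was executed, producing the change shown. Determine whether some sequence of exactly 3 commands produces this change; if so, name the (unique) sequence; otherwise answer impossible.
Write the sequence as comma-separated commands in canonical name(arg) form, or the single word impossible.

key: running spin(left) before arc(left, 3) would end elsewhere — order is forced
from: x=0 y=3 heading=south
[1] after arc(left, 3): x=3 y=0 heading=east
[2] after arc(left, 1): x=4 y=1 heading=north
[3] after spin(left): x=4 y=1 heading=west
uniquely the one of 64 3-step routes that fits.

arc(left, 3), arc(left, 1), spin(left)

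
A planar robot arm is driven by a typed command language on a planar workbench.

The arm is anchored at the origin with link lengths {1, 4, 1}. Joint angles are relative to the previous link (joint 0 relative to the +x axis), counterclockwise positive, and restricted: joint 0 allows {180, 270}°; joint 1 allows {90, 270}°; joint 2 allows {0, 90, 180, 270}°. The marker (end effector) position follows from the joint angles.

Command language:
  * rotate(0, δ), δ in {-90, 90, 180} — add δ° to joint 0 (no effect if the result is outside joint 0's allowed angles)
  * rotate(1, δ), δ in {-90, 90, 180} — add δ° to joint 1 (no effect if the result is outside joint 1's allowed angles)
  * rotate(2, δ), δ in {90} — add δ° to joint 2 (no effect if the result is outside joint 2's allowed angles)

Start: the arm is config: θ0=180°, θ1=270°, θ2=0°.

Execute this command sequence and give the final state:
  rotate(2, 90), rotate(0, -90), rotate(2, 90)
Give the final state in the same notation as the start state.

config: θ0=180°, θ1=270°, θ2=180°

t0: config: θ0=180°, θ1=270°, θ2=0°
t=1 rotate(2, 90) ⇒ config: θ0=180°, θ1=270°, θ2=90°
t=2 rotate(0, -90) ⇒ config: θ0=180°, θ1=270°, θ2=90°
t=3 rotate(2, 90) ⇒ config: θ0=180°, θ1=270°, θ2=180°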